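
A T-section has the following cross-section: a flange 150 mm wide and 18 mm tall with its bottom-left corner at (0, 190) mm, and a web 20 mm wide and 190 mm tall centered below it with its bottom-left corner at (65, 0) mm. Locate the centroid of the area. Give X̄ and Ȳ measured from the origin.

X̄ = 75.00 mm, Ȳ = 138.20 mm

web: A = 20 × 190 = 3800.00, centroid at (75.00, 95.00).
flange: A = 150 × 18 = 2700.00, centroid at (75.00, 199.00).
ΣA = 6500.00 mm²
ΣAX̄ = (3800.00)(75.00) + (2700.00)(75.00) = 487500.00 mm³
ΣAȲ = (3800.00)(95.00) + (2700.00)(199.00) = 898300.00 mm³
X̄ = 487500.00 / 6500.00 = 75.00 mm
Ȳ = 898300.00 / 6500.00 = 138.20 mm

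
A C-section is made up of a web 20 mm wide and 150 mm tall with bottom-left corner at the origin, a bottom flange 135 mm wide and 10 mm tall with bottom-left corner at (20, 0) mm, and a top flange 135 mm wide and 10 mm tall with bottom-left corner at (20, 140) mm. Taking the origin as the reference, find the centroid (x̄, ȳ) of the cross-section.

web: A = 20 × 150 = 3000.00, centroid at (10.00, 75.00).
bottom flange: A = 135 × 10 = 1350.00, centroid at (87.50, 5.00).
top flange: A = 135 × 10 = 1350.00, centroid at (87.50, 145.00).
ΣA = 5700.00 mm², ΣAx̄ = 266250.00 mm³, ΣAȳ = 427500.00 mm³.
x̄ = 266250.00/5700.00 = 46.71 mm; ȳ = 427500.00/5700.00 = 75.00 mm.

x̄ = 46.71 mm, ȳ = 75.00 mm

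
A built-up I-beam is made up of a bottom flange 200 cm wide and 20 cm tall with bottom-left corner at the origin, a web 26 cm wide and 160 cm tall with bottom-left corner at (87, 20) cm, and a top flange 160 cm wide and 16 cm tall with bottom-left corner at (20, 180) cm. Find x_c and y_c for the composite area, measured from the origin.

Part | A | x̄ᵢ | ȳᵢ | A·x̄ᵢ | A·ȳᵢ
bottom flange | 4000.00 | 100.00 | 10.00 | 400000.00 | 40000.00
web | 4160.00 | 100.00 | 100.00 | 416000.00 | 416000.00
top flange | 2560.00 | 100.00 | 188.00 | 256000.00 | 481280.00
Σ | 10720.00 |  |  | 1072000.00 | 937280.00
x_c = 1072000.00 / 10720.00 = 100.00 cm
y_c = 937280.00 / 10720.00 = 87.43 cm

x_c = 100.00 cm, y_c = 87.43 cm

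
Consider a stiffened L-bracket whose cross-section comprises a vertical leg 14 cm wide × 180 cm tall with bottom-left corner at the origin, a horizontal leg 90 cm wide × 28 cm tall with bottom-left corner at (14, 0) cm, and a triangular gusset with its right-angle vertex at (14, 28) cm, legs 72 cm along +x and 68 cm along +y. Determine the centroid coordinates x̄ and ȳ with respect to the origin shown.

x̄ = 34.63 cm, ȳ = 51.56 cm

vertical leg: A = 14 × 180 = 2520.00, centroid at (7.00, 90.00).
horizontal leg: A = 90 × 28 = 2520.00, centroid at (59.00, 14.00).
gusset: A = ½·72·68 = 2448.00, centroid at (38.00, 50.67).
ΣA = 7488.00 cm², ΣAx̄ = 259344.00 cm³, ΣAȳ = 386112.00 cm³.
x̄ = 259344.00/7488.00 = 34.63 cm; ȳ = 386112.00/7488.00 = 51.56 cm.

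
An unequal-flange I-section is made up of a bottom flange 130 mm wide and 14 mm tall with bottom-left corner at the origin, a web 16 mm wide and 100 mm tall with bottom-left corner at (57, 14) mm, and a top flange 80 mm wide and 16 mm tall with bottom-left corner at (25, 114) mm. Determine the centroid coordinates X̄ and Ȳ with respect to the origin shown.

X̄ = 65.00 mm, Ȳ = 57.72 mm

Part | A | x̄ᵢ | ȳᵢ | A·x̄ᵢ | A·ȳᵢ
bottom flange | 1820.00 | 65.00 | 7.00 | 118300.00 | 12740.00
web | 1600.00 | 65.00 | 64.00 | 104000.00 | 102400.00
top flange | 1280.00 | 65.00 | 122.00 | 83200.00 | 156160.00
Σ | 4700.00 |  |  | 305500.00 | 271300.00
X̄ = 305500.00 / 4700.00 = 65.00 mm
Ȳ = 271300.00 / 4700.00 = 57.72 mm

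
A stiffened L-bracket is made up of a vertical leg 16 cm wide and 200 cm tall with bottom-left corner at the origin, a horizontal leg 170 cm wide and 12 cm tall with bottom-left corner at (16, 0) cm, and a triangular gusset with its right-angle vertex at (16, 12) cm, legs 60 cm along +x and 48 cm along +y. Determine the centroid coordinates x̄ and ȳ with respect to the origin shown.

Part | A | x̄ᵢ | ȳᵢ | A·x̄ᵢ | A·ȳᵢ
vertical leg | 3200.00 | 8.00 | 100.00 | 25600.00 | 320000.00
horizontal leg | 2040.00 | 101.00 | 6.00 | 206040.00 | 12240.00
gusset | 1440.00 | 36.00 | 28.00 | 51840.00 | 40320.00
Σ | 6680.00 |  |  | 283480.00 | 372560.00
x̄ = 283480.00 / 6680.00 = 42.44 cm
ȳ = 372560.00 / 6680.00 = 55.77 cm

x̄ = 42.44 cm, ȳ = 55.77 cm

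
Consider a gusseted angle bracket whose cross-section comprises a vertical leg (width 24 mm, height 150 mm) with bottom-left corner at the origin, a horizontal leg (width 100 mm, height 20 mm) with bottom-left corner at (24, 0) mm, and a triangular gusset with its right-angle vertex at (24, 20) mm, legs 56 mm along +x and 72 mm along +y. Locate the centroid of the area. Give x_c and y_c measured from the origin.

x_c = 36.40 mm, y_c = 49.72 mm

vertical leg: A = 24 × 150 = 3600.00, centroid at (12.00, 75.00).
horizontal leg: A = 100 × 20 = 2000.00, centroid at (74.00, 10.00).
gusset: A = ½·56·72 = 2016.00, centroid at (42.67, 44.00).
ΣA = 7616.00 mm², ΣAx_c = 277216.00 mm³, ΣAy_c = 378704.00 mm³.
x_c = 277216.00/7616.00 = 36.40 mm; y_c = 378704.00/7616.00 = 49.72 mm.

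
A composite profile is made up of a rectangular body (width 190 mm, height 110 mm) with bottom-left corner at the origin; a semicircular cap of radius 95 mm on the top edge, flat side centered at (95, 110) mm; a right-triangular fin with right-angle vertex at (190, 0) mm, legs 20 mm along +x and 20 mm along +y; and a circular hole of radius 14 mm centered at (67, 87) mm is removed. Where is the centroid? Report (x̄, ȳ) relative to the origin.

rectangular body: A = 190 × 110 = 20900.00, centroid at (95.00, 55.00).
semicircular top: A = ½π·95² = 14176.44, centroid at (95.00, 150.32).
triangular fin: A = ½·20·20 = 200.00, centroid at (196.67, 6.67).
hole: A = −π·14² = -615.75, centroid at (67.00, 87.00).
ΣA = 34660.68 mm²
ΣAx̄ = (20900.00)(95.00) + (14176.44)(95.00) + (200.00)(196.67) + (-615.75)(67.00) = 3330339.44 mm³
ΣAȳ = (20900.00)(55.00) + (14176.44)(150.32) + (200.00)(6.67) + (-615.75)(87.00) = 3228254.28 mm³
x̄ = 3330339.44 / 34660.68 = 96.08 mm
ȳ = 3228254.28 / 34660.68 = 93.14 mm

x̄ = 96.08 mm, ȳ = 93.14 mm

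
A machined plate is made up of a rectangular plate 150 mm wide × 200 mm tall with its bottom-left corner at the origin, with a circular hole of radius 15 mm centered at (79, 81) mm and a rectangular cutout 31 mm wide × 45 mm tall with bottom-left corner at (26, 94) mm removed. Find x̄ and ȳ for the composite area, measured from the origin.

x̄ = 76.57 mm, ȳ = 99.66 mm

Part | A | x̄ᵢ | ȳᵢ | A·x̄ᵢ | A·ȳᵢ
plate | 30000.00 | 75.00 | 100.00 | 2250000.00 | 3000000.00
hole 1 | -706.86 | 79.00 | 81.00 | -55841.81 | -57255.53
hole 2 | -1395.00 | 41.50 | 116.50 | -57892.50 | -162517.50
Σ | 27898.14 |  |  | 2136265.69 | 2780226.97
x̄ = 2136265.69 / 27898.14 = 76.57 mm
ȳ = 2780226.97 / 27898.14 = 99.66 mm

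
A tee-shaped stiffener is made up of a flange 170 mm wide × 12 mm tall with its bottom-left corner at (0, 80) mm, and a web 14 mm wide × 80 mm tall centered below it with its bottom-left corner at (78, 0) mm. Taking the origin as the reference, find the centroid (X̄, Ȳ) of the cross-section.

web: A = 14 × 80 = 1120.00, centroid at (85.00, 40.00).
flange: A = 170 × 12 = 2040.00, centroid at (85.00, 86.00).
ΣA = 3160.00 mm², ΣAX̄ = 268600.00 mm³, ΣAȲ = 220240.00 mm³.
X̄ = 268600.00/3160.00 = 85.00 mm; Ȳ = 220240.00/3160.00 = 69.70 mm.

X̄ = 85.00 mm, Ȳ = 69.70 mm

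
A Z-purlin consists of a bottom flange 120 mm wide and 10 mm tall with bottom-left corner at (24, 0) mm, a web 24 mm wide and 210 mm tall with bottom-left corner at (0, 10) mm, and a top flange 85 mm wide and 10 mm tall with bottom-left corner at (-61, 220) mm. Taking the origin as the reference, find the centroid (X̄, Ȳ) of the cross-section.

X̄ = 20.53 mm, Ȳ = 109.57 mm

Part | A | x̄ᵢ | ȳᵢ | A·x̄ᵢ | A·ȳᵢ
bottom flange | 1200.00 | 84.00 | 5.00 | 100800.00 | 6000.00
web | 5040.00 | 12.00 | 115.00 | 60480.00 | 579600.00
top flange | 850.00 | -18.50 | 225.00 | -15725.00 | 191250.00
Σ | 7090.00 |  |  | 145555.00 | 776850.00
X̄ = 145555.00 / 7090.00 = 20.53 mm
Ȳ = 776850.00 / 7090.00 = 109.57 mm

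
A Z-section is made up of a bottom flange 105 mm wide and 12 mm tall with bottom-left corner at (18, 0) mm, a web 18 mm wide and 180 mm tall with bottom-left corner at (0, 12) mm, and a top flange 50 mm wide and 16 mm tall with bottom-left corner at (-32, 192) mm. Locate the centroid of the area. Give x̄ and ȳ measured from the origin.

x̄ = 21.21 mm, ȳ = 93.97 mm

Part | A | x̄ᵢ | ȳᵢ | A·x̄ᵢ | A·ȳᵢ
bottom flange | 1260.00 | 70.50 | 6.00 | 88830.00 | 7560.00
web | 3240.00 | 9.00 | 102.00 | 29160.00 | 330480.00
top flange | 800.00 | -7.00 | 200.00 | -5600.00 | 160000.00
Σ | 5300.00 |  |  | 112390.00 | 498040.00
x̄ = 112390.00 / 5300.00 = 21.21 mm
ȳ = 498040.00 / 5300.00 = 93.97 mm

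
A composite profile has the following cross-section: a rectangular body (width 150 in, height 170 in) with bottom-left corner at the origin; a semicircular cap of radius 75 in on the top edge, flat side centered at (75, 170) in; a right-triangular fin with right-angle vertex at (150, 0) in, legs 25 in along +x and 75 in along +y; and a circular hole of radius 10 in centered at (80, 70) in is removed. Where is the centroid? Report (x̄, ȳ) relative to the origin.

Part | A | x̄ᵢ | ȳᵢ | A·x̄ᵢ | A·ȳᵢ
rectangular body | 25500.00 | 75.00 | 85.00 | 1912500.00 | 2167500.00
semicircular top | 8835.73 | 75.00 | 201.83 | 662679.70 | 1783323.99
triangular fin | 937.50 | 158.33 | 25.00 | 148437.50 | 23437.50
hole | -314.16 | 80.00 | 70.00 | -25132.74 | -21991.15
Σ | 34959.07 |  |  | 2698484.46 | 3952270.34
x̄ = 2698484.46 / 34959.07 = 77.19 in
ȳ = 3952270.34 / 34959.07 = 113.05 in

x̄ = 77.19 in, ȳ = 113.05 in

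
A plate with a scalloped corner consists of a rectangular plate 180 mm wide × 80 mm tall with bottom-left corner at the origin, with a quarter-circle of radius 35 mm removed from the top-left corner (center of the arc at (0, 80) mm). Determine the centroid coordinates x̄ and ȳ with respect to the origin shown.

plate: A = 180 × 80 = 14400.00, centroid at (90.00, 40.00).
removed quarter-circle: A = −¼π·35² = -962.11, centroid at (14.85, 65.15).
ΣA = 13437.89 mm²
ΣAx̄ = (14400.00)(90.00) + (-962.11)(14.85) = 1281708.33 mm³
ΣAȳ = (14400.00)(40.00) + (-962.11)(65.15) = 513322.65 mm³
x̄ = 1281708.33 / 13437.89 = 95.38 mm
ȳ = 513322.65 / 13437.89 = 38.20 mm

x̄ = 95.38 mm, ȳ = 38.20 mm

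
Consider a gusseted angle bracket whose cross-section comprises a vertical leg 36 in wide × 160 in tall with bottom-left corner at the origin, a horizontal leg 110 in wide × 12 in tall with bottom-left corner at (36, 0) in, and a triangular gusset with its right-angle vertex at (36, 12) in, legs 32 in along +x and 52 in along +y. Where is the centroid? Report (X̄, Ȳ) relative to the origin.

vertical leg: A = 36 × 160 = 5760.00, centroid at (18.00, 80.00).
horizontal leg: A = 110 × 12 = 1320.00, centroid at (91.00, 6.00).
gusset: A = ½·32·52 = 832.00, centroid at (46.67, 29.33).
ΣA = 7912.00 in², ΣAX̄ = 262626.67 in³, ΣAȲ = 493125.33 in³.
X̄ = 262626.67/7912.00 = 33.19 in; Ȳ = 493125.33/7912.00 = 62.33 in.

X̄ = 33.19 in, Ȳ = 62.33 in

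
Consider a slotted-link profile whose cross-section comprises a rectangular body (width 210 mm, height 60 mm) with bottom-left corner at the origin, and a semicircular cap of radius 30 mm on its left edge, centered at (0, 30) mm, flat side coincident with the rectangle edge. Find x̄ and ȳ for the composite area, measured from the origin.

rectangular body: A = 210 × 60 = 12600.00, centroid at (105.00, 30.00).
semicircular end: A = ½π·30² = 1413.72, centroid at (-12.73, 30.00).
ΣA = 14013.72 mm²
ΣAx̄ = (12600.00)(105.00) + (1413.72)(-12.73) = 1305000.00 mm³
ΣAȳ = (12600.00)(30.00) + (1413.72)(30.00) = 420411.50 mm³
x̄ = 1305000.00 / 14013.72 = 93.12 mm
ȳ = 420411.50 / 14013.72 = 30.00 mm

x̄ = 93.12 mm, ȳ = 30.00 mm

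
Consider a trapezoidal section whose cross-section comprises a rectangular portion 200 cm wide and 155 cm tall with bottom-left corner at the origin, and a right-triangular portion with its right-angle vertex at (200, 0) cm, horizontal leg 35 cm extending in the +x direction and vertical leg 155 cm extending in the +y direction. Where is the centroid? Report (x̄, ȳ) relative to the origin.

x̄ = 108.98 cm, ȳ = 75.42 cm

Part | A | x̄ᵢ | ȳᵢ | A·x̄ᵢ | A·ȳᵢ
rectangular portion | 31000.00 | 100.00 | 77.50 | 3100000.00 | 2402500.00
triangular portion | 2712.50 | 211.67 | 51.67 | 574145.83 | 140145.83
Σ | 33712.50 |  |  | 3674145.83 | 2542645.83
x̄ = 3674145.83 / 33712.50 = 108.98 cm
ȳ = 2542645.83 / 33712.50 = 75.42 cm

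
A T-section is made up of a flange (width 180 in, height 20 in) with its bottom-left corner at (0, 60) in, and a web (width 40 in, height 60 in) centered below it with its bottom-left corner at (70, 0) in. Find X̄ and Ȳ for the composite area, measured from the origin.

X̄ = 90.00 in, Ȳ = 54.00 in

web: A = 40 × 60 = 2400.00, centroid at (90.00, 30.00).
flange: A = 180 × 20 = 3600.00, centroid at (90.00, 70.00).
ΣA = 6000.00 in²
ΣAX̄ = (2400.00)(90.00) + (3600.00)(90.00) = 540000.00 in³
ΣAȲ = (2400.00)(30.00) + (3600.00)(70.00) = 324000.00 in³
X̄ = 540000.00 / 6000.00 = 90.00 in
Ȳ = 324000.00 / 6000.00 = 54.00 in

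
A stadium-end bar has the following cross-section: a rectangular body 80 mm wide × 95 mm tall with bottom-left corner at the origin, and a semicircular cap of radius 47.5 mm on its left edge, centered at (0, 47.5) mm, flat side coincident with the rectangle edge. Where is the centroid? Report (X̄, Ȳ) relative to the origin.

X̄ = 20.87 mm, Ȳ = 47.50 mm

Part | A | x̄ᵢ | ȳᵢ | A·x̄ᵢ | A·ȳᵢ
rectangular body | 7600.00 | 40.00 | 47.50 | 304000.00 | 361000.00
semicircular end | 3544.11 | -20.16 | 47.50 | -71447.92 | 168345.19
Σ | 11144.11 |  |  | 232552.08 | 529345.19
X̄ = 232552.08 / 11144.11 = 20.87 mm
Ȳ = 529345.19 / 11144.11 = 47.50 mm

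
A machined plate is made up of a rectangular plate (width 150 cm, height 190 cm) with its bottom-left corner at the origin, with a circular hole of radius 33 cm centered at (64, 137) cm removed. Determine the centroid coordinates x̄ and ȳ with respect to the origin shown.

plate: A = 150 × 190 = 28500.00, centroid at (75.00, 95.00).
hole: A = −π·33² = -3421.19, centroid at (64.00, 137.00).
ΣA = 25078.81 cm²
ΣAx̄ = (28500.00)(75.00) + (-3421.19)(64.00) = 1918543.56 cm³
ΣAȳ = (28500.00)(95.00) + (-3421.19)(137.00) = 2238796.37 cm³
x̄ = 1918543.56 / 25078.81 = 76.50 cm
ȳ = 2238796.37 / 25078.81 = 89.27 cm

x̄ = 76.50 cm, ȳ = 89.27 cm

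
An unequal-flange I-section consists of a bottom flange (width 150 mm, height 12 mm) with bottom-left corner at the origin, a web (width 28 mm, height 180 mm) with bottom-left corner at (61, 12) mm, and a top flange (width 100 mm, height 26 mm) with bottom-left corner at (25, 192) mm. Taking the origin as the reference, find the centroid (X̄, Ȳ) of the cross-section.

X̄ = 75.00 mm, Ȳ = 112.06 mm

bottom flange: A = 150 × 12 = 1800.00, centroid at (75.00, 6.00).
web: A = 28 × 180 = 5040.00, centroid at (75.00, 102.00).
top flange: A = 100 × 26 = 2600.00, centroid at (75.00, 205.00).
ΣA = 9440.00 mm²
ΣAX̄ = (1800.00)(75.00) + (5040.00)(75.00) + (2600.00)(75.00) = 708000.00 mm³
ΣAȲ = (1800.00)(6.00) + (5040.00)(102.00) + (2600.00)(205.00) = 1057880.00 mm³
X̄ = 708000.00 / 9440.00 = 75.00 mm
Ȳ = 1057880.00 / 9440.00 = 112.06 mm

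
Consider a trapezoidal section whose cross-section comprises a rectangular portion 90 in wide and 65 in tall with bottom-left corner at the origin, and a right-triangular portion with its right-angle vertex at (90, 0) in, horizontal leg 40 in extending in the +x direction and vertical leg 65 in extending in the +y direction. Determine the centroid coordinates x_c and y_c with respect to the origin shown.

Part | A | x̄ᵢ | ȳᵢ | A·x̄ᵢ | A·ȳᵢ
rectangular portion | 5850.00 | 45.00 | 32.50 | 263250.00 | 190125.00
triangular portion | 1300.00 | 103.33 | 21.67 | 134333.33 | 28166.67
Σ | 7150.00 |  |  | 397583.33 | 218291.67
x_c = 397583.33 / 7150.00 = 55.61 in
y_c = 218291.67 / 7150.00 = 30.53 in

x_c = 55.61 in, y_c = 30.53 in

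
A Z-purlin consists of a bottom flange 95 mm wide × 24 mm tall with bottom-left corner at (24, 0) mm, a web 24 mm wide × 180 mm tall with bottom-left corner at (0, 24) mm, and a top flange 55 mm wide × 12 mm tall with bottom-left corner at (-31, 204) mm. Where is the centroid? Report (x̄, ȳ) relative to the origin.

Part | A | x̄ᵢ | ȳᵢ | A·x̄ᵢ | A·ȳᵢ
bottom flange | 2280.00 | 71.50 | 12.00 | 163020.00 | 27360.00
web | 4320.00 | 12.00 | 114.00 | 51840.00 | 492480.00
top flange | 660.00 | -3.50 | 210.00 | -2310.00 | 138600.00
Σ | 7260.00 |  |  | 212550.00 | 658440.00
x̄ = 212550.00 / 7260.00 = 29.28 mm
ȳ = 658440.00 / 7260.00 = 90.69 mm

x̄ = 29.28 mm, ȳ = 90.69 mm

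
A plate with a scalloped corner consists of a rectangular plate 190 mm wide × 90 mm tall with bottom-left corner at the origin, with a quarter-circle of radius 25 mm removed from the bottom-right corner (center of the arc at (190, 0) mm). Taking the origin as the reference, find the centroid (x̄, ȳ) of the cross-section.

plate: A = 190 × 90 = 17100.00, centroid at (95.00, 45.00).
removed quarter-circle: A = −¼π·25² = -490.87, centroid at (179.39, 10.61).
ΣA = 16609.13 mm²
ΣAx̄ = (17100.00)(95.00) + (-490.87)(179.39) = 1536442.30 mm³
ΣAȳ = (17100.00)(45.00) + (-490.87)(10.61) = 764291.67 mm³
x̄ = 1536442.30 / 16609.13 = 92.51 mm
ȳ = 764291.67 / 16609.13 = 46.02 mm

x̄ = 92.51 mm, ȳ = 46.02 mm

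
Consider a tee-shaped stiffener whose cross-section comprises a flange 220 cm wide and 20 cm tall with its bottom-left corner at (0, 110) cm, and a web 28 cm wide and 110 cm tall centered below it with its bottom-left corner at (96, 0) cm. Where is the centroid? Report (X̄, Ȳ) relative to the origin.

web: A = 28 × 110 = 3080.00, centroid at (110.00, 55.00).
flange: A = 220 × 20 = 4400.00, centroid at (110.00, 120.00).
ΣA = 7480.00 cm², ΣAX̄ = 822800.00 cm³, ΣAȲ = 697400.00 cm³.
X̄ = 822800.00/7480.00 = 110.00 cm; Ȳ = 697400.00/7480.00 = 93.24 cm.

X̄ = 110.00 cm, Ȳ = 93.24 cm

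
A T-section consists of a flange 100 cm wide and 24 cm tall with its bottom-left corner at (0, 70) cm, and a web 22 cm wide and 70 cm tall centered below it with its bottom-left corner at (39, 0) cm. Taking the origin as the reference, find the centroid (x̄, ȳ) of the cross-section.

web: A = 22 × 70 = 1540.00, centroid at (50.00, 35.00).
flange: A = 100 × 24 = 2400.00, centroid at (50.00, 82.00).
ΣA = 3940.00 cm²
ΣAx̄ = (1540.00)(50.00) + (2400.00)(50.00) = 197000.00 cm³
ΣAȳ = (1540.00)(35.00) + (2400.00)(82.00) = 250700.00 cm³
x̄ = 197000.00 / 3940.00 = 50.00 cm
ȳ = 250700.00 / 3940.00 = 63.63 cm

x̄ = 50.00 cm, ȳ = 63.63 cm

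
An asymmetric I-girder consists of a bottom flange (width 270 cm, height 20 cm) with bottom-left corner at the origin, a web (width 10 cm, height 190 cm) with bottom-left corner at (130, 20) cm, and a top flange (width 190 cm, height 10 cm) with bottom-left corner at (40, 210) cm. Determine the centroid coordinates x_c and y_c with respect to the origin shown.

x_c = 135.00 cm, y_c = 74.02 cm

bottom flange: A = 270 × 20 = 5400.00, centroid at (135.00, 10.00).
web: A = 10 × 190 = 1900.00, centroid at (135.00, 115.00).
top flange: A = 190 × 10 = 1900.00, centroid at (135.00, 215.00).
ΣA = 9200.00 cm²
ΣAx_c = (5400.00)(135.00) + (1900.00)(135.00) + (1900.00)(135.00) = 1242000.00 cm³
ΣAy_c = (5400.00)(10.00) + (1900.00)(115.00) + (1900.00)(215.00) = 681000.00 cm³
x_c = 1242000.00 / 9200.00 = 135.00 cm
y_c = 681000.00 / 9200.00 = 74.02 cm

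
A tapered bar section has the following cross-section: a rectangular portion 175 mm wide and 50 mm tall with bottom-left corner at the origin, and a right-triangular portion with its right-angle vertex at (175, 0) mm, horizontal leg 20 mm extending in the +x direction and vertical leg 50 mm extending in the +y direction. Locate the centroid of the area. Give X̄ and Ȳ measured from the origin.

X̄ = 92.59 mm, Ȳ = 24.55 mm

rectangular portion: A = 175 × 50 = 8750.00, centroid at (87.50, 25.00).
triangular portion: A = ½·20·50 = 500.00, centroid at (181.67, 16.67).
ΣA = 9250.00 mm², ΣAX̄ = 856458.33 mm³, ΣAȲ = 227083.33 mm³.
X̄ = 856458.33/9250.00 = 92.59 mm; Ȳ = 227083.33/9250.00 = 24.55 mm.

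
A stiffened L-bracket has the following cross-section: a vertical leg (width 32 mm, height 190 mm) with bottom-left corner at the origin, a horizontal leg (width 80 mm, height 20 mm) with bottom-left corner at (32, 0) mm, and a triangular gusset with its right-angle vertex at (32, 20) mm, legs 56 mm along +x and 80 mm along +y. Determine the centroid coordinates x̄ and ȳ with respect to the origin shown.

vertical leg: A = 32 × 190 = 6080.00, centroid at (16.00, 95.00).
horizontal leg: A = 80 × 20 = 1600.00, centroid at (72.00, 10.00).
gusset: A = ½·56·80 = 2240.00, centroid at (50.67, 46.67).
ΣA = 9920.00 mm², ΣAx̄ = 325973.33 mm³, ΣAȳ = 698133.33 mm³.
x̄ = 325973.33/9920.00 = 32.86 mm; ȳ = 698133.33/9920.00 = 70.38 mm.

x̄ = 32.86 mm, ȳ = 70.38 mm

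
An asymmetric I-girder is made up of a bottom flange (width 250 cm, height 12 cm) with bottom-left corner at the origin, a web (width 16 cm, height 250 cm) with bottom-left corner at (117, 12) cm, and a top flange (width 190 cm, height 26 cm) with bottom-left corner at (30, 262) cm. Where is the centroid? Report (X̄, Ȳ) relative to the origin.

X̄ = 125.00 cm, Ȳ = 161.18 cm

bottom flange: A = 250 × 12 = 3000.00, centroid at (125.00, 6.00).
web: A = 16 × 250 = 4000.00, centroid at (125.00, 137.00).
top flange: A = 190 × 26 = 4940.00, centroid at (125.00, 275.00).
ΣA = 11940.00 cm²
ΣAX̄ = (3000.00)(125.00) + (4000.00)(125.00) + (4940.00)(125.00) = 1492500.00 cm³
ΣAȲ = (3000.00)(6.00) + (4000.00)(137.00) + (4940.00)(275.00) = 1924500.00 cm³
X̄ = 1492500.00 / 11940.00 = 125.00 cm
Ȳ = 1924500.00 / 11940.00 = 161.18 cm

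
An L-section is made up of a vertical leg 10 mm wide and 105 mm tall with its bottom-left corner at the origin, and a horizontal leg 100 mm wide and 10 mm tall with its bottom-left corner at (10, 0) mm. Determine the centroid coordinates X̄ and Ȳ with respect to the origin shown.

X̄ = 31.83 mm, Ȳ = 29.33 mm

vertical leg: A = 10 × 105 = 1050.00, centroid at (5.00, 52.50).
horizontal leg: A = 100 × 10 = 1000.00, centroid at (60.00, 5.00).
ΣA = 2050.00 mm², ΣAX̄ = 65250.00 mm³, ΣAȲ = 60125.00 mm³.
X̄ = 65250.00/2050.00 = 31.83 mm; Ȳ = 60125.00/2050.00 = 29.33 mm.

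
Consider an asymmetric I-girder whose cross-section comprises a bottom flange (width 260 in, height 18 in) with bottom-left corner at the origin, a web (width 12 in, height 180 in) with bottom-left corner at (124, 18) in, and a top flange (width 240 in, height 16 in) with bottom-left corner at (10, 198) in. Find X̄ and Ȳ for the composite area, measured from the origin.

bottom flange: A = 260 × 18 = 4680.00, centroid at (130.00, 9.00).
web: A = 12 × 180 = 2160.00, centroid at (130.00, 108.00).
top flange: A = 240 × 16 = 3840.00, centroid at (130.00, 206.00).
ΣA = 10680.00 in²
ΣAX̄ = (4680.00)(130.00) + (2160.00)(130.00) + (3840.00)(130.00) = 1388400.00 in³
ΣAȲ = (4680.00)(9.00) + (2160.00)(108.00) + (3840.00)(206.00) = 1066440.00 in³
X̄ = 1388400.00 / 10680.00 = 130.00 in
Ȳ = 1066440.00 / 10680.00 = 99.85 in

X̄ = 130.00 in, Ȳ = 99.85 in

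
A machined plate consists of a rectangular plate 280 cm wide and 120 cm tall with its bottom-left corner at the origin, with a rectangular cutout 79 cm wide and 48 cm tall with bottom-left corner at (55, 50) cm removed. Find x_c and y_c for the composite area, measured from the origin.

Part | A | x̄ᵢ | ȳᵢ | A·x̄ᵢ | A·ȳᵢ
plate | 33600.00 | 140.00 | 60.00 | 4704000.00 | 2016000.00
hole | -3792.00 | 94.50 | 74.00 | -358344.00 | -280608.00
Σ | 29808.00 |  |  | 4345656.00 | 1735392.00
x_c = 4345656.00 / 29808.00 = 145.79 cm
y_c = 1735392.00 / 29808.00 = 58.22 cm

x_c = 145.79 cm, y_c = 58.22 cm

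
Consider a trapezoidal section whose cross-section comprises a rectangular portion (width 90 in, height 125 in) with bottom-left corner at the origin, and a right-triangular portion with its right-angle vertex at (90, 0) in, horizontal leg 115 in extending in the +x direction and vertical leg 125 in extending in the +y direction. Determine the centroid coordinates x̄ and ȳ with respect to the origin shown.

x̄ = 77.49 in, ȳ = 54.38 in

Part | A | x̄ᵢ | ȳᵢ | A·x̄ᵢ | A·ȳᵢ
rectangular portion | 11250.00 | 45.00 | 62.50 | 506250.00 | 703125.00
triangular portion | 7187.50 | 128.33 | 41.67 | 922395.83 | 299479.17
Σ | 18437.50 |  |  | 1428645.83 | 1002604.17
x̄ = 1428645.83 / 18437.50 = 77.49 in
ȳ = 1002604.17 / 18437.50 = 54.38 in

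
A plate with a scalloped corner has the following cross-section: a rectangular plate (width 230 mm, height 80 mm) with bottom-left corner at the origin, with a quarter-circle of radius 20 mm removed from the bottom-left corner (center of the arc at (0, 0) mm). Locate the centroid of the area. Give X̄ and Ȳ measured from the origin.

X̄ = 116.85 mm, Ȳ = 40.55 mm

plate: A = 230 × 80 = 18400.00, centroid at (115.00, 40.00).
removed quarter-circle: A = −¼π·20² = -314.16, centroid at (8.49, 8.49).
ΣA = 18085.84 mm²
ΣAX̄ = (18400.00)(115.00) + (-314.16)(8.49) = 2113333.33 mm³
ΣAȲ = (18400.00)(40.00) + (-314.16)(8.49) = 733333.33 mm³
X̄ = 2113333.33 / 18085.84 = 116.85 mm
Ȳ = 733333.33 / 18085.84 = 40.55 mm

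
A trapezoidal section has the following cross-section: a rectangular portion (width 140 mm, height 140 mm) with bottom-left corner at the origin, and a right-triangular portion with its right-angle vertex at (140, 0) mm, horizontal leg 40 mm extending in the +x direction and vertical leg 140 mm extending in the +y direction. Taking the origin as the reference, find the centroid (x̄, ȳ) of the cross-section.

rectangular portion: A = 140 × 140 = 19600.00, centroid at (70.00, 70.00).
triangular portion: A = ½·40·140 = 2800.00, centroid at (153.33, 46.67).
ΣA = 22400.00 mm²
ΣAx̄ = (19600.00)(70.00) + (2800.00)(153.33) = 1801333.33 mm³
ΣAȳ = (19600.00)(70.00) + (2800.00)(46.67) = 1502666.67 mm³
x̄ = 1801333.33 / 22400.00 = 80.42 mm
ȳ = 1502666.67 / 22400.00 = 67.08 mm

x̄ = 80.42 mm, ȳ = 67.08 mm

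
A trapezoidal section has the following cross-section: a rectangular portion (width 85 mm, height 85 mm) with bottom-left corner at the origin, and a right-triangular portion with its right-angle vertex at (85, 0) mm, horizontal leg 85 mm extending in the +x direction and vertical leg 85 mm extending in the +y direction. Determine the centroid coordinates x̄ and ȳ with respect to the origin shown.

x̄ = 66.11 mm, ȳ = 37.78 mm

rectangular portion: A = 85 × 85 = 7225.00, centroid at (42.50, 42.50).
triangular portion: A = ½·85·85 = 3612.50, centroid at (113.33, 28.33).
ΣA = 10837.50 mm²
ΣAx̄ = (7225.00)(42.50) + (3612.50)(113.33) = 716479.17 mm³
ΣAȳ = (7225.00)(42.50) + (3612.50)(28.33) = 409416.67 mm³
x̄ = 716479.17 / 10837.50 = 66.11 mm
ȳ = 409416.67 / 10837.50 = 37.78 mm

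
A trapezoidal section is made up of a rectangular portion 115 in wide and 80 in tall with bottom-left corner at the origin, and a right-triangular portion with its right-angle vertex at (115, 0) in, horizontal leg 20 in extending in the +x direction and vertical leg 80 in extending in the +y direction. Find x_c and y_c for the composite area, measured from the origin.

rectangular portion: A = 115 × 80 = 9200.00, centroid at (57.50, 40.00).
triangular portion: A = ½·20·80 = 800.00, centroid at (121.67, 26.67).
ΣA = 10000.00 in², ΣAx_c = 626333.33 in³, ΣAy_c = 389333.33 in³.
x_c = 626333.33/10000.00 = 62.63 in; y_c = 389333.33/10000.00 = 38.93 in.

x_c = 62.63 in, y_c = 38.93 in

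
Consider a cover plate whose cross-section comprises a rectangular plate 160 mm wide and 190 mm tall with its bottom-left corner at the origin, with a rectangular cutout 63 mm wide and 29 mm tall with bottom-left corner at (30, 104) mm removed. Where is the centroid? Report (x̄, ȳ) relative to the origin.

x̄ = 81.18 mm, ȳ = 93.50 mm

plate: A = 160 × 190 = 30400.00, centroid at (80.00, 95.00).
hole: A = −(63 × 29) = -1827.00, centroid at (61.50, 118.50).
ΣA = 28573.00 mm², ΣAx̄ = 2319639.50 mm³, ΣAȳ = 2671500.50 mm³.
x̄ = 2319639.50/28573.00 = 81.18 mm; ȳ = 2671500.50/28573.00 = 93.50 mm.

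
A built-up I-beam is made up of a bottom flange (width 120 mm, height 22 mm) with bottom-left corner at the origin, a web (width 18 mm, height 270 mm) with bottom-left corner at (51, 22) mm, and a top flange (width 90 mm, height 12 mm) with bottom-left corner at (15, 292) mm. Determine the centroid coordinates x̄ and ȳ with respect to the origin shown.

Part | A | x̄ᵢ | ȳᵢ | A·x̄ᵢ | A·ȳᵢ
bottom flange | 2640.00 | 60.00 | 11.00 | 158400.00 | 29040.00
web | 4860.00 | 60.00 | 157.00 | 291600.00 | 763020.00
top flange | 1080.00 | 60.00 | 298.00 | 64800.00 | 321840.00
Σ | 8580.00 |  |  | 514800.00 | 1113900.00
x̄ = 514800.00 / 8580.00 = 60.00 mm
ȳ = 1113900.00 / 8580.00 = 129.83 mm

x̄ = 60.00 mm, ȳ = 129.83 mm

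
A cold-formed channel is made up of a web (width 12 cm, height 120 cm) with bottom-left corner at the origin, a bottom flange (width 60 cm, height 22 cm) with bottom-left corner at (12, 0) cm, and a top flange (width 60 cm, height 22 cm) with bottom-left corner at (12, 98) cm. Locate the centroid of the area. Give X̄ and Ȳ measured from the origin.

X̄ = 29.29 cm, Ȳ = 60.00 cm

web: A = 12 × 120 = 1440.00, centroid at (6.00, 60.00).
bottom flange: A = 60 × 22 = 1320.00, centroid at (42.00, 11.00).
top flange: A = 60 × 22 = 1320.00, centroid at (42.00, 109.00).
ΣA = 4080.00 cm², ΣAX̄ = 119520.00 cm³, ΣAȲ = 244800.00 cm³.
X̄ = 119520.00/4080.00 = 29.29 cm; Ȳ = 244800.00/4080.00 = 60.00 cm.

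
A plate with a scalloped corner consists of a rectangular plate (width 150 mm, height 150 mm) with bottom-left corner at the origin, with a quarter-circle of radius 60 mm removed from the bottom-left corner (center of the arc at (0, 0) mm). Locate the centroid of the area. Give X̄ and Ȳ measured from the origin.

X̄ = 82.12 mm, Ȳ = 82.12 mm

plate: A = 150 × 150 = 22500.00, centroid at (75.00, 75.00).
removed quarter-circle: A = −¼π·60² = -2827.43, centroid at (25.46, 25.46).
ΣA = 19672.57 mm²
ΣAX̄ = (22500.00)(75.00) + (-2827.43)(25.46) = 1615500.00 mm³
ΣAȲ = (22500.00)(75.00) + (-2827.43)(25.46) = 1615500.00 mm³
X̄ = 1615500.00 / 19672.57 = 82.12 mm
Ȳ = 1615500.00 / 19672.57 = 82.12 mm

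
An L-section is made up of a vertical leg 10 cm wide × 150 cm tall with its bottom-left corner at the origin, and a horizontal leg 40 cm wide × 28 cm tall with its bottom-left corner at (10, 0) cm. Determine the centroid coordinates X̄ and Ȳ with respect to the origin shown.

X̄ = 15.69 cm, Ȳ = 48.92 cm

vertical leg: A = 10 × 150 = 1500.00, centroid at (5.00, 75.00).
horizontal leg: A = 40 × 28 = 1120.00, centroid at (30.00, 14.00).
ΣA = 2620.00 cm²
ΣAX̄ = (1500.00)(5.00) + (1120.00)(30.00) = 41100.00 cm³
ΣAȲ = (1500.00)(75.00) + (1120.00)(14.00) = 128180.00 cm³
X̄ = 41100.00 / 2620.00 = 15.69 cm
Ȳ = 128180.00 / 2620.00 = 48.92 cm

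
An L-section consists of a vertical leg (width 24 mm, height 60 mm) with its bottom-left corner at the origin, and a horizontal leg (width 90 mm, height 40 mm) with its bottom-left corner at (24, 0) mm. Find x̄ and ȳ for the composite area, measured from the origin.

x̄ = 52.71 mm, ȳ = 22.86 mm

vertical leg: A = 24 × 60 = 1440.00, centroid at (12.00, 30.00).
horizontal leg: A = 90 × 40 = 3600.00, centroid at (69.00, 20.00).
ΣA = 5040.00 mm²
ΣAx̄ = (1440.00)(12.00) + (3600.00)(69.00) = 265680.00 mm³
ΣAȳ = (1440.00)(30.00) + (3600.00)(20.00) = 115200.00 mm³
x̄ = 265680.00 / 5040.00 = 52.71 mm
ȳ = 115200.00 / 5040.00 = 22.86 mm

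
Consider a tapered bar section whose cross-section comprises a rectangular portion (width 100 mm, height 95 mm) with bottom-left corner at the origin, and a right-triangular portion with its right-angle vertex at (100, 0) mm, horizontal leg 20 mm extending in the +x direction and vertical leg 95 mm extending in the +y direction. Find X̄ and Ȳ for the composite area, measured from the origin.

rectangular portion: A = 100 × 95 = 9500.00, centroid at (50.00, 47.50).
triangular portion: A = ½·20·95 = 950.00, centroid at (106.67, 31.67).
ΣA = 10450.00 mm²
ΣAX̄ = (9500.00)(50.00) + (950.00)(106.67) = 576333.33 mm³
ΣAȲ = (9500.00)(47.50) + (950.00)(31.67) = 481333.33 mm³
X̄ = 576333.33 / 10450.00 = 55.15 mm
Ȳ = 481333.33 / 10450.00 = 46.06 mm

X̄ = 55.15 mm, Ȳ = 46.06 mm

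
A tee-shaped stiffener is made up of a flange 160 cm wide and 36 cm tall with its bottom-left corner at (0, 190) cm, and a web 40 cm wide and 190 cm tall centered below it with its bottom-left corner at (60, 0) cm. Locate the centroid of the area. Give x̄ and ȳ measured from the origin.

x̄ = 80.00 cm, ȳ = 143.72 cm

web: A = 40 × 190 = 7600.00, centroid at (80.00, 95.00).
flange: A = 160 × 36 = 5760.00, centroid at (80.00, 208.00).
ΣA = 13360.00 cm², ΣAx̄ = 1068800.00 cm³, ΣAȳ = 1920080.00 cm³.
x̄ = 1068800.00/13360.00 = 80.00 cm; ȳ = 1920080.00/13360.00 = 143.72 cm.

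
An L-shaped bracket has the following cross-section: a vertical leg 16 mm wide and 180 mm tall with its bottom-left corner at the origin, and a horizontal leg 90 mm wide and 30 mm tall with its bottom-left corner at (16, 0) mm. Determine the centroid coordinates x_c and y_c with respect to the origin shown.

vertical leg: A = 16 × 180 = 2880.00, centroid at (8.00, 90.00).
horizontal leg: A = 90 × 30 = 2700.00, centroid at (61.00, 15.00).
ΣA = 5580.00 mm²
ΣAx_c = (2880.00)(8.00) + (2700.00)(61.00) = 187740.00 mm³
ΣAy_c = (2880.00)(90.00) + (2700.00)(15.00) = 299700.00 mm³
x_c = 187740.00 / 5580.00 = 33.65 mm
y_c = 299700.00 / 5580.00 = 53.71 mm

x_c = 33.65 mm, y_c = 53.71 mm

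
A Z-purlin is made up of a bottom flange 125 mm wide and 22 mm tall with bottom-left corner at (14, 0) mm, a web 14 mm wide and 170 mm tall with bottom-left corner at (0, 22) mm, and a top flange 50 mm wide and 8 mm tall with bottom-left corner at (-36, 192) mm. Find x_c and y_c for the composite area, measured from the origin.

x_c = 40.26 mm, y_c = 65.70 mm

bottom flange: A = 125 × 22 = 2750.00, centroid at (76.50, 11.00).
web: A = 14 × 170 = 2380.00, centroid at (7.00, 107.00).
top flange: A = 50 × 8 = 400.00, centroid at (-11.00, 196.00).
ΣA = 5530.00 mm²
ΣAx_c = (2750.00)(76.50) + (2380.00)(7.00) + (400.00)(-11.00) = 222635.00 mm³
ΣAy_c = (2750.00)(11.00) + (2380.00)(107.00) + (400.00)(196.00) = 363310.00 mm³
x_c = 222635.00 / 5530.00 = 40.26 mm
y_c = 363310.00 / 5530.00 = 65.70 mm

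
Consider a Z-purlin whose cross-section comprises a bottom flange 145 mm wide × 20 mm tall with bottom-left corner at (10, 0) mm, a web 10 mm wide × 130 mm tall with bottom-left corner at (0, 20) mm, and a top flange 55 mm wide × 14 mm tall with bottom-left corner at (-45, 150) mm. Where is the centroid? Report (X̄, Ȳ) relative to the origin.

X̄ = 46.74 mm, Ȳ = 52.39 mm

bottom flange: A = 145 × 20 = 2900.00, centroid at (82.50, 10.00).
web: A = 10 × 130 = 1300.00, centroid at (5.00, 85.00).
top flange: A = 55 × 14 = 770.00, centroid at (-17.50, 157.00).
ΣA = 4970.00 mm²
ΣAX̄ = (2900.00)(82.50) + (1300.00)(5.00) + (770.00)(-17.50) = 232275.00 mm³
ΣAȲ = (2900.00)(10.00) + (1300.00)(85.00) + (770.00)(157.00) = 260390.00 mm³
X̄ = 232275.00 / 4970.00 = 46.74 mm
Ȳ = 260390.00 / 4970.00 = 52.39 mm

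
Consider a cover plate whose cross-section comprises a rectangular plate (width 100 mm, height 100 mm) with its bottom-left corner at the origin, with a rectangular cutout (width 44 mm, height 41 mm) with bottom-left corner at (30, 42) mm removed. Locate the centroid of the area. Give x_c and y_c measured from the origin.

x_c = 49.56 mm, y_c = 47.25 mm

Part | A | x̄ᵢ | ȳᵢ | A·x̄ᵢ | A·ȳᵢ
plate | 10000.00 | 50.00 | 50.00 | 500000.00 | 500000.00
hole | -1804.00 | 52.00 | 62.50 | -93808.00 | -112750.00
Σ | 8196.00 |  |  | 406192.00 | 387250.00
x_c = 406192.00 / 8196.00 = 49.56 mm
y_c = 387250.00 / 8196.00 = 47.25 mm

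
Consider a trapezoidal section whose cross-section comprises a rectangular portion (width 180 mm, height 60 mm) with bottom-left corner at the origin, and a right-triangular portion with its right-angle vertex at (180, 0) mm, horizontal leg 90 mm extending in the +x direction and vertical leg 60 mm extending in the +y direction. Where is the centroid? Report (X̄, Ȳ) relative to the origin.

X̄ = 114.00 mm, Ȳ = 28.00 mm

rectangular portion: A = 180 × 60 = 10800.00, centroid at (90.00, 30.00).
triangular portion: A = ½·90·60 = 2700.00, centroid at (210.00, 20.00).
ΣA = 13500.00 mm², ΣAX̄ = 1539000.00 mm³, ΣAȲ = 378000.00 mm³.
X̄ = 1539000.00/13500.00 = 114.00 mm; Ȳ = 378000.00/13500.00 = 28.00 mm.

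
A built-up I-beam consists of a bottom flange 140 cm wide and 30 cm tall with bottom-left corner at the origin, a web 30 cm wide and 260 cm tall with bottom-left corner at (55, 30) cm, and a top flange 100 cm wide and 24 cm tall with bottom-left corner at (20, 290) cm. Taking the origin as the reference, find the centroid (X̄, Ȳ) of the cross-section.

X̄ = 70.00 cm, Ȳ = 141.38 cm

Part | A | x̄ᵢ | ȳᵢ | A·x̄ᵢ | A·ȳᵢ
bottom flange | 4200.00 | 70.00 | 15.00 | 294000.00 | 63000.00
web | 7800.00 | 70.00 | 160.00 | 546000.00 | 1248000.00
top flange | 2400.00 | 70.00 | 302.00 | 168000.00 | 724800.00
Σ | 14400.00 |  |  | 1008000.00 | 2035800.00
X̄ = 1008000.00 / 14400.00 = 70.00 cm
Ȳ = 2035800.00 / 14400.00 = 141.38 cm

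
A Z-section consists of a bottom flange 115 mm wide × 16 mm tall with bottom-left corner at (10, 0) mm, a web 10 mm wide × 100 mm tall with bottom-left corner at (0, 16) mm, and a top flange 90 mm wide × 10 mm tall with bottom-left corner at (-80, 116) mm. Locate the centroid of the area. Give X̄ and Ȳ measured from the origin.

bottom flange: A = 115 × 16 = 1840.00, centroid at (67.50, 8.00).
web: A = 10 × 100 = 1000.00, centroid at (5.00, 66.00).
top flange: A = 90 × 10 = 900.00, centroid at (-35.00, 121.00).
ΣA = 3740.00 mm², ΣAX̄ = 97700.00 mm³, ΣAȲ = 189620.00 mm³.
X̄ = 97700.00/3740.00 = 26.12 mm; Ȳ = 189620.00/3740.00 = 50.70 mm.

X̄ = 26.12 mm, Ȳ = 50.70 mm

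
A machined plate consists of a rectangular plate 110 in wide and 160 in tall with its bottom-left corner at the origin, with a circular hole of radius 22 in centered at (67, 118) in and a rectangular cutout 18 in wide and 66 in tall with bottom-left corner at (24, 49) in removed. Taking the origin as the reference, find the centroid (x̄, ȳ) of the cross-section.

Part | A | x̄ᵢ | ȳᵢ | A·x̄ᵢ | A·ȳᵢ
plate | 17600.00 | 55.00 | 80.00 | 968000.00 | 1408000.00
hole 1 | -1520.53 | 67.00 | 118.00 | -101875.57 | -179422.64
hole 2 | -1188.00 | 33.00 | 82.00 | -39204.00 | -97416.00
Σ | 14891.47 |  |  | 826920.43 | 1131161.36
x̄ = 826920.43 / 14891.47 = 55.53 in
ȳ = 1131161.36 / 14891.47 = 75.96 in

x̄ = 55.53 in, ȳ = 75.96 in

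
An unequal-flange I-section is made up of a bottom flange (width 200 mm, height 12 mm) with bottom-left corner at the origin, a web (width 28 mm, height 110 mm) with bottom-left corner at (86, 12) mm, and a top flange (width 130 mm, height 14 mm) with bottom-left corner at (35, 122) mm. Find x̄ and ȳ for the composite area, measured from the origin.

x̄ = 100.00 mm, ȳ = 62.40 mm

Part | A | x̄ᵢ | ȳᵢ | A·x̄ᵢ | A·ȳᵢ
bottom flange | 2400.00 | 100.00 | 6.00 | 240000.00 | 14400.00
web | 3080.00 | 100.00 | 67.00 | 308000.00 | 206360.00
top flange | 1820.00 | 100.00 | 129.00 | 182000.00 | 234780.00
Σ | 7300.00 |  |  | 730000.00 | 455540.00
x̄ = 730000.00 / 7300.00 = 100.00 mm
ȳ = 455540.00 / 7300.00 = 62.40 mm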